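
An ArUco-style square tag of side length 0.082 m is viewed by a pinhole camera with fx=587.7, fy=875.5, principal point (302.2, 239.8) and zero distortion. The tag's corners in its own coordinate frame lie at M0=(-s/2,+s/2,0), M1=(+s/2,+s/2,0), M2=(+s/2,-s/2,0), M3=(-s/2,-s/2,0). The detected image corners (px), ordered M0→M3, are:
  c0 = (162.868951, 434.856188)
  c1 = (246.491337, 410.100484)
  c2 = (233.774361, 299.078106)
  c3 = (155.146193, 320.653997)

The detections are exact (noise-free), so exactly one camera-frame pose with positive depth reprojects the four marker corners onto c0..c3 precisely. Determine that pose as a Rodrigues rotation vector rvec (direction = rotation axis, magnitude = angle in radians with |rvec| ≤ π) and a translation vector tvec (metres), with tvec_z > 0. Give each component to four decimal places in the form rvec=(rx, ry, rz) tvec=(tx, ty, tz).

Intrinsics K: fx=587.7, fy=875.5, cx=302.2, cy=239.8
Marker side s = 0.082 m; corners in marker frame (Z=0):
  M0 = (-0.0410, +0.0410, 0)
  M1 = (+0.0410, +0.0410, 0)
  M2 = (+0.0410, -0.0410, 0)
  M3 = (-0.0410, -0.0410, 0)
Detected image corners:
  c0 = (162.868951, 434.856188) px
  c1 = (246.491337, 410.100484) px
  c2 = (233.774361, 299.078106) px
  c3 = (155.146193, 320.653997) px
Planar DLT: solve 8×8 A·h = b for H (H[2,2]=1):
  H  [+1025.30952 -29.61840 +199.71589]
  H  [-214.11057 +1089.72912 +364.29729]
  H  [+0.18511 -0.77407 +1.00000]
B = K⁻¹H; ‖b₁‖=1.685839, ‖b₂‖=1.685839; λ = 2/(‖b₁‖+‖b₂‖) = 0.593176, sign → tz>0 ⇒ λ=+0.593176
r₁ = λ·B[:,0] = (+0.97840,-0.17514,+0.10981); r₂ = λ·B[:,1] = (+0.20621,+0.86409,-0.45916)
r₃ = r₁×r₂ = (-0.01446,+0.47189,+0.88154); SVD([r₁ r₂ r₃]) → R = UVᵀ:
  R  [+0.97840 +0.20621 -0.01446]
  R  [-0.17514 +0.86409 +0.47189]
  R  [+0.10981 -0.45916 +0.88154]
t = (-0.10344, +0.08435, +0.59318) m
tr R = 2.724028; θ = arccos((tr R − 1)/2) = 0.531566 rad = 30.457°
axis k = ((R−Rᵀ)₃₂, (R−Rᵀ)₁₃, (R−Rᵀ)₂₁) / (2 sinθ) = (-0.918405, -0.122581, -0.376173)
rvec = θ·k = (-0.488193, -0.065160, -0.199961)

rvec=(-0.4882, -0.0652, -0.2000) tvec=(-0.1034, 0.0844, 0.5932)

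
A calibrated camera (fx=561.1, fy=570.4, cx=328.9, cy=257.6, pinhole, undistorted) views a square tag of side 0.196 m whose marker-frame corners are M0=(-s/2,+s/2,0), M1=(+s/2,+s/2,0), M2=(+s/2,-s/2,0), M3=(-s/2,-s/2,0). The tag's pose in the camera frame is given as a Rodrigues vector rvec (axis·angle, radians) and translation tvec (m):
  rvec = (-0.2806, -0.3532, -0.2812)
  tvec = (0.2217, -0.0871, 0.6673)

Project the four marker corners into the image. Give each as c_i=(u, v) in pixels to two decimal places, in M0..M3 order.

Intrinsics K: fx=561.1, fy=570.4, cx=328.9, cy=257.6
Marker side s = 0.196 m; corners in marker frame (Z=0):
  M0 = (-0.0980, +0.0980, 0)
  M1 = (+0.0980, +0.0980, 0)
  M2 = (+0.0980, -0.0980, 0)
  M3 = (-0.0980, -0.0980, 0)
rvec = (-0.2806, -0.3532, -0.2812), |rvec| = θ = 0.53156 rad = 30.456°
Rodrigues: sinθ=0.50688, 1−cosθ=0.13798; R = I + sinθ·[k]× + (1−cosθ)·[k]×²:
    [+0.90047 +0.31654 -0.29827]
    [-0.21975 +0.92294 +0.31607]
    [+0.37533 -0.21907 +0.90063]
t = (0.2217, -0.0871, 0.6673) m
M0: Pc = R·M0+t = (+0.16448, +0.02488, +0.60905); u = 561.1·(+0.16448)/0.60905 + 328.9 = 480.4268, v = 570.4·(+0.02488)/0.60905 + 257.6 = 280.9037
M1: Pc = R·M1+t = (+0.34097, -0.01819, +0.68261); u = 561.1·(+0.34097)/0.68261 + 328.9 = 609.1703, v = 570.4·(-0.01819)/0.68261 + 257.6 = 242.4025
M2: Pc = R·M2+t = (+0.27892, -0.19908, +0.72555); u = 561.1·(+0.27892)/0.72555 + 328.9 = 544.6043, v = 570.4·(-0.19908)/0.72555 + 257.6 = 101.0890
M3: Pc = R·M3+t = (+0.10243, -0.15601, +0.65199); u = 561.1·(+0.10243)/0.65199 + 328.9 = 417.0542, v = 570.4·(-0.15601)/0.65199 + 257.6 = 121.1100

c0=(480.43, 280.90) c1=(609.17, 242.40) c2=(544.60, 101.09) c3=(417.05, 121.11)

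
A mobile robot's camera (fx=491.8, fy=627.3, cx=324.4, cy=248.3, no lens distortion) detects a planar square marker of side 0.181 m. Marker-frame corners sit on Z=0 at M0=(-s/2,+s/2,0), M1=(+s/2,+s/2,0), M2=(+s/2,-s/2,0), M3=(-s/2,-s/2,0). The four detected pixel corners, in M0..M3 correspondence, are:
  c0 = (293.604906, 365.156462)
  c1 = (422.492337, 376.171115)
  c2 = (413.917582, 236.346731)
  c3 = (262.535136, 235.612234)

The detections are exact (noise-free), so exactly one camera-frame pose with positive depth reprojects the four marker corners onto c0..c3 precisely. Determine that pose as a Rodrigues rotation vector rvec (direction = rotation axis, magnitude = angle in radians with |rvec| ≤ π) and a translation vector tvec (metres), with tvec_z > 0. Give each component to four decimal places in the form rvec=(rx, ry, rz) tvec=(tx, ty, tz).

rvec=(0.6600, 0.2843, -0.0879) tvec=(0.0274, 0.0601, 0.6214)

Intrinsics K: fx=491.8, fy=627.3, cx=324.4, cy=248.3
Marker side s = 0.181 m; corners in marker frame (Z=0):
  M0 = (-0.0905, +0.0905, 0)
  M1 = (+0.0905, +0.0905, 0)
  M2 = (+0.0905, -0.0905, 0)
  M3 = (-0.0905, -0.0905, 0)
Detected image corners:
  c0 = (293.604906, 365.156462) px
  c1 = (422.492337, 376.171115) px
  c2 = (413.917582, 236.346731) px
  c3 = (262.535136, 235.612234) px
Planar DLT: solve 8×8 A·h = b for H (H[2,2]=1):
  H  [+607.59834 +443.68615 +346.05429]
  H  [-105.60730 +1031.80480 +309.00286]
  H  [-0.46324 +0.95240 +1.00000]
B = K⁻¹H; ‖b₁‖=1.609212, ‖b₂‖=1.609212; λ = 2/(‖b₁‖+‖b₂‖) = 0.621422, sign → tz>0 ⇒ λ=+0.621422
r₁ = λ·B[:,0] = (+0.95762,+0.00933,-0.28787); r₂ = λ·B[:,1] = (+0.17024,+0.78787,+0.59184)
r₃ = r₁×r₂ = (+0.23232,-0.61577,+0.75290); SVD([r₁ r₂ r₃]) → R = UVᵀ:
  R  [+0.95762 +0.17024 +0.23232]
  R  [+0.00933 +0.78787 -0.61577]
  R  [-0.28787 +0.59184 +0.75290]
t = (+0.02736, +0.06013, +0.62142) m
tr R = 2.498394; θ = arccos((tr R − 1)/2) = 0.723947 rad = 41.479°
axis k = ((R−Rᵀ)₃₂, (R−Rᵀ)₁₃, (R−Rᵀ)₂₁) / (2 sinθ) = (+0.911614, +0.392689, -0.121470)
rvec = θ·k = (+0.659961, +0.284286, -0.087938)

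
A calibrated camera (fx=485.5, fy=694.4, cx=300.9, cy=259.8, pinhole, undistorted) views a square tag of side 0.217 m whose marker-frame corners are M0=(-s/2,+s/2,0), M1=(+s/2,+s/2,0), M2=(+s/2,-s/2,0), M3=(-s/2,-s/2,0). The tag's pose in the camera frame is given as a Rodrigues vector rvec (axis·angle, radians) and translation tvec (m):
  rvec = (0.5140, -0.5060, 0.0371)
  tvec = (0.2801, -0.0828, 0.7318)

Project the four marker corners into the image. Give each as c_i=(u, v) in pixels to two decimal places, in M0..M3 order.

c0=(412.39, 280.45) c1=(509.55, 261.54) c2=(560.83, 82.33) c3=(456.57, 75.12)

Intrinsics K: fx=485.5, fy=694.4, cx=300.9, cy=259.8
Marker side s = 0.217 m; corners in marker frame (Z=0):
  M0 = (-0.1085, +0.1085, 0)
  M1 = (+0.1085, +0.1085, 0)
  M2 = (+0.1085, -0.1085, 0)
  M3 = (-0.1085, -0.1085, 0)
rvec = (0.5140, -0.5060, 0.0371), |rvec| = θ = 0.72222 rad = 41.380°
Rodrigues: sinθ=0.66106, 1−cosθ=0.24966; R = I + sinθ·[k]× + (1−cosθ)·[k]×²:
    [+0.87679 -0.15844 -0.45402]
    [-0.09053 +0.87289 -0.47945]
    [+0.47227 +0.46148 +0.75100]
t = (0.2801, -0.0828, 0.7318) m
M0: Pc = R·M0+t = (+0.16778, +0.02173, +0.73063); u = 485.5·(+0.16778)/0.73063 + 300.9 = 412.3870, v = 694.4·(+0.02173)/0.73063 + 259.8 = 280.4530
M1: Pc = R·M1+t = (+0.35804, +0.00209, +0.83311); u = 485.5·(+0.35804)/0.83311 + 300.9 = 509.5499, v = 694.4·(+0.00209)/0.83311 + 259.8 = 261.5385
M2: Pc = R·M2+t = (+0.39242, -0.18733, +0.73297); u = 485.5·(+0.39242)/0.73297 + 300.9 = 560.8305, v = 694.4·(-0.18733)/0.73297 + 259.8 = 82.3272
M3: Pc = R·M3+t = (+0.20216, -0.16769, +0.63049); u = 485.5·(+0.20216)/0.63049 + 300.9 = 456.5705, v = 694.4·(-0.16769)/0.63049 + 259.8 = 75.1160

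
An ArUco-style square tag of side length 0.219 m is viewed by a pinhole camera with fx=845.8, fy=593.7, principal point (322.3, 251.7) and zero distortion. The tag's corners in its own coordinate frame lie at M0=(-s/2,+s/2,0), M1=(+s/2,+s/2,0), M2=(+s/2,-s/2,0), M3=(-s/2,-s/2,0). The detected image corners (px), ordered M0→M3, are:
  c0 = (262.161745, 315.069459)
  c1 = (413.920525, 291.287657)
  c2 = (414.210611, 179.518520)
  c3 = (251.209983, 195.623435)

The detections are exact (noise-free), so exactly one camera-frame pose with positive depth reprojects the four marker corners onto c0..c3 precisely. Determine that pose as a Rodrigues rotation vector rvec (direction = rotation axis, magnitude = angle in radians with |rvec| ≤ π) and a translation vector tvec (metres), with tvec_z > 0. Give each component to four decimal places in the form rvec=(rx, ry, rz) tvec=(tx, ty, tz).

Intrinsics K: fx=845.8, fy=593.7, cx=322.3, cy=251.7
Marker side s = 0.219 m; corners in marker frame (Z=0):
  M0 = (-0.1095, +0.1095, 0)
  M1 = (+0.1095, +0.1095, 0)
  M2 = (+0.1095, -0.1095, 0)
  M3 = (-0.1095, -0.1095, 0)
Detected image corners:
  c0 = (262.161745, 315.069459) px
  c1 = (413.920525, 291.287657) px
  c2 = (414.210611, 179.518520) px
  c3 = (251.209983, 195.623435) px
Planar DLT: solve 8×8 A·h = b for H (H[2,2]=1):
  H  [+837.60834 +128.66696 +338.54690]
  H  [-3.97216 +604.26613 +246.97240]
  H  [+0.35740 +0.31406 +1.00000]
B = K⁻¹H; ‖b₁‖=0.939305, ‖b₂‖=0.939305; λ = 2/(‖b₁‖+‖b₂‖) = 1.064617, sign → tz>0 ⇒ λ=+1.064617
r₁ = λ·B[:,0] = (+0.90932,-0.16843,+0.38049); r₂ = λ·B[:,1] = (+0.03454,+0.94181,+0.33436)
r₃ = r₁×r₂ = (-0.41467,-0.29089,+0.86222); SVD([r₁ r₂ r₃]) → R = UVᵀ:
  R  [+0.90932 +0.03454 -0.41467]
  R  [-0.16843 +0.94181 -0.29089]
  R  [+0.38049 +0.33436 +0.86222]
t = (+0.02045, -0.00848, +1.06462) m
tr R = 2.713354; θ = arccos((tr R − 1)/2) = 0.542003 rad = 31.055°
axis k = ((R−Rᵀ)₃₂, (R−Rᵀ)₁₃, (R−Rᵀ)₂₁) / (2 sinθ) = (+0.606038, -0.770722, -0.196739)
rvec = θ·k = (+0.328475, -0.417734, -0.106633)

rvec=(0.3285, -0.4177, -0.1066) tvec=(0.0205, -0.0085, 1.0646)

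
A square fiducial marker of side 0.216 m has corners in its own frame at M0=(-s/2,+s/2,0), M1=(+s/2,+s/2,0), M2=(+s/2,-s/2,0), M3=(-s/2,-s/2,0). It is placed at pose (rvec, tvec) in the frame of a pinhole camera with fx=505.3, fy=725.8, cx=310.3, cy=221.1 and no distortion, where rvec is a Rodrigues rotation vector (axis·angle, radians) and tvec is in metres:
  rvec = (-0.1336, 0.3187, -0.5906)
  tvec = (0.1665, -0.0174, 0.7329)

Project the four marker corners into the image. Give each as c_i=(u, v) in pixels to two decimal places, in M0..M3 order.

Intrinsics K: fx=505.3, fy=725.8, cx=310.3, cy=221.1
Marker side s = 0.216 m; corners in marker frame (Z=0):
  M0 = (-0.1080, +0.1080, 0)
  M1 = (+0.1080, +0.1080, 0)
  M2 = (+0.1080, -0.1080, 0)
  M3 = (-0.1080, -0.1080, 0)
rvec = (-0.1336, 0.3187, -0.5906), |rvec| = θ = 0.68427 rad = 39.206°
Rodrigues: sinθ=0.63211, 1−cosθ=0.22512; R = I + sinθ·[k]× + (1−cosθ)·[k]×²:
    [+0.78346 +0.52511 +0.33234]
    [-0.56605 +0.82371 +0.03292]
    [-0.25647 -0.21391 +0.94258]
t = (0.1665, -0.0174, 0.7329) m
M0: Pc = R·M0+t = (+0.13860, +0.13269, +0.73750); u = 505.3·(+0.13860)/0.73750 + 310.3 = 405.2610, v = 725.8·(+0.13269)/0.73750 + 221.1 = 351.6900
M1: Pc = R·M1+t = (+0.30783, +0.01043, +0.68210); u = 505.3·(+0.30783)/0.68210 + 310.3 = 538.3376, v = 725.8·(+0.01043)/0.68210 + 221.1 = 232.1959
M2: Pc = R·M2+t = (+0.19440, -0.16749, +0.72830); u = 505.3·(+0.19440)/0.72830 + 310.3 = 445.1771, v = 725.8·(-0.16749)/0.72830 + 221.1 = 54.1814
M3: Pc = R·M3+t = (+0.02517, -0.04523, +0.78370); u = 505.3·(+0.02517)/0.78370 + 310.3 = 326.5316, v = 725.8·(-0.04523)/0.78370 + 221.1 = 179.2137

c0=(405.26, 351.69) c1=(538.34, 232.20) c2=(445.18, 54.18) c3=(326.53, 179.21)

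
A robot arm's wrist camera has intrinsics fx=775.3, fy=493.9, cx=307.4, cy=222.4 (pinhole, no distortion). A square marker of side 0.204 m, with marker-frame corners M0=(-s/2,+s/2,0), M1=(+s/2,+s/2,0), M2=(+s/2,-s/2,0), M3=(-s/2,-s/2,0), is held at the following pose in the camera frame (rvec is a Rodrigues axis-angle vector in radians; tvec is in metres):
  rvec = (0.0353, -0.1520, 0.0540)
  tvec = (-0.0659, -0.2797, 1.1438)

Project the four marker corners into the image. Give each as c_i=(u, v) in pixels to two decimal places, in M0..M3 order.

Intrinsics K: fx=775.3, fy=493.9, cx=307.4, cy=222.4
Marker side s = 0.204 m; corners in marker frame (Z=0):
  M0 = (-0.1020, +0.1020, 0)
  M1 = (+0.1020, +0.1020, 0)
  M2 = (+0.1020, -0.1020, 0)
  M3 = (-0.1020, -0.1020, 0)
rvec = (0.0353, -0.1520, 0.0540), |rvec| = θ = 0.16512 rad = 9.461°
Rodrigues: sinθ=0.16438, 1−cosθ=0.01360; R = I + sinθ·[k]× + (1−cosθ)·[k]×²:
    [+0.98702 -0.05643 -0.15036]
    [+0.05108 +0.99792 -0.03923]
    [+0.15226 +0.03105 +0.98785]
t = (-0.0659, -0.2797, 1.1438) m
M0: Pc = R·M0+t = (-0.17233, -0.18312, +1.13144); u = 775.3·(-0.17233)/1.13144 + 307.4 = 189.3120, v = 493.9·(-0.18312)/1.13144 + 222.4 = 142.4628
M1: Pc = R·M1+t = (+0.02902, -0.17270, +1.16250); u = 775.3·(+0.02902)/1.16250 + 307.4 = 326.7542, v = 493.9·(-0.17270)/1.16250 + 222.4 = 149.0257
M2: Pc = R·M2+t = (+0.04053, -0.37628, +1.15616); u = 775.3·(+0.04053)/1.15616 + 307.4 = 334.5799, v = 493.9·(-0.37628)/1.15616 + 222.4 = 61.6583
M3: Pc = R·M3+t = (-0.16082, -0.38670, +1.12510); u = 775.3·(-0.16082)/1.12510 + 307.4 = 196.5802, v = 493.9·(-0.38670)/1.12510 + 222.4 = 52.6464

c0=(189.31, 142.46) c1=(326.75, 149.03) c2=(334.58, 61.66) c3=(196.58, 52.65)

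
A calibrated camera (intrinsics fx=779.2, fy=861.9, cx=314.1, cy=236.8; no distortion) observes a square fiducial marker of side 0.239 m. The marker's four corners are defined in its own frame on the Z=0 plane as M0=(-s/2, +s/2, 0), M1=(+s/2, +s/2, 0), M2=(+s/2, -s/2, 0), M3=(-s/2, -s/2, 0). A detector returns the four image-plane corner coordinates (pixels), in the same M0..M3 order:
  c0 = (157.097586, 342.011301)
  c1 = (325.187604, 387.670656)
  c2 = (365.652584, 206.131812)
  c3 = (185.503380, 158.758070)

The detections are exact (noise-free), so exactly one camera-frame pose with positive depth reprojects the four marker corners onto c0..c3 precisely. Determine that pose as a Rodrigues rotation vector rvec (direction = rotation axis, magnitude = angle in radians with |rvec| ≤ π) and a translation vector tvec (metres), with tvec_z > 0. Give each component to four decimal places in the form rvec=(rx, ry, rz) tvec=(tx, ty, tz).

Intrinsics K: fx=779.2, fy=861.9, cx=314.1, cy=236.8
Marker side s = 0.239 m; corners in marker frame (Z=0):
  M0 = (-0.1195, +0.1195, 0)
  M1 = (+0.1195, +0.1195, 0)
  M2 = (+0.1195, -0.1195, 0)
  M3 = (-0.1195, -0.1195, 0)
Detected image corners:
  c0 = (157.097586, 342.011301) px
  c1 = (325.187604, 387.670656) px
  c2 = (365.652584, 206.131812) px
  c3 = (185.503380, 158.758070) px
Planar DLT: solve 8×8 A·h = b for H (H[2,2]=1):
  H  [+719.17579 -70.79540 +257.43501]
  H  [+185.50132 +840.69309 +276.63863]
  H  [-0.03292 +0.28327 +1.00000]
B = K⁻¹H; ‖b₁‖=0.963284, ‖b₂‖=0.963284; λ = 2/(‖b₁‖+‖b₂‖) = 1.038116, sign → tz>0 ⇒ λ=+1.038116
r₁ = λ·B[:,0] = (+0.97192,+0.23282,-0.03417); r₂ = λ·B[:,1] = (-0.21286,+0.93178,+0.29407)
r₃ = r₁×r₂ = (+0.10030,-0.27854,+0.95517); SVD([r₁ r₂ r₃]) → R = UVᵀ:
  R  [+0.97192 -0.21286 +0.10030]
  R  [+0.23282 +0.93178 -0.27854]
  R  [-0.03417 +0.29407 +0.95517]
t = (-0.07549, +0.04798, +1.03812) m
tr R = 2.858873; θ = arccos((tr R − 1)/2) = 0.377914 rad = 21.653°
axis k = ((R−Rᵀ)₃₂, (R−Rᵀ)₁₃, (R−Rᵀ)₂₁) / (2 sinθ) = (+0.775931, +0.182222, +0.603926)
rvec = θ·k = (+0.293235, +0.068864, +0.228232)

rvec=(0.2932, 0.0689, 0.2282) tvec=(-0.0755, 0.0480, 1.0381)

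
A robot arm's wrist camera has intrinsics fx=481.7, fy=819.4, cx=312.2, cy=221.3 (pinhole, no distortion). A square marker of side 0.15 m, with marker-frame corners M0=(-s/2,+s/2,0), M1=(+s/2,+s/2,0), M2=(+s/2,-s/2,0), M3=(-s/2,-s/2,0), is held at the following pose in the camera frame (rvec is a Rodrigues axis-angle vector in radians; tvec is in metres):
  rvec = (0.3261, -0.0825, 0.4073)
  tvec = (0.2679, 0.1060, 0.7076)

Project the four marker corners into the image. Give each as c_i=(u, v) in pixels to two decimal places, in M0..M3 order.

c0=(425.50, 384.13) c1=(511.55, 441.72) c2=(565.90, 302.66) c3=(475.94, 236.86)

Intrinsics K: fx=481.7, fy=819.4, cx=312.2, cy=221.3
Marker side s = 0.15 m; corners in marker frame (Z=0):
  M0 = (-0.0750, +0.0750, 0)
  M1 = (+0.0750, +0.0750, 0)
  M2 = (+0.0750, -0.0750, 0)
  M3 = (-0.0750, -0.0750, 0)
rvec = (0.3261, -0.0825, 0.4073), |rvec| = θ = 0.52824 rad = 30.266°
Rodrigues: sinθ=0.50402, 1−cosθ=0.13631; R = I + sinθ·[k]× + (1−cosθ)·[k]×²:
    [+0.91564 -0.40176 -0.01384]
    [+0.37548 +0.86702 -0.32756]
    [+0.14360 +0.29473 +0.94473]
t = (0.2679, 0.1060, 0.7076) m
M0: Pc = R·M0+t = (+0.16909, +0.14287, +0.71894); u = 481.7·(+0.16909)/0.71894 + 312.2 = 425.4968, v = 819.4·(+0.14287)/0.71894 + 221.3 = 384.1297
M1: Pc = R·M1+t = (+0.30644, +0.19919, +0.74047); u = 481.7·(+0.30644)/0.74047 + 312.2 = 511.5486, v = 819.4·(+0.19919)/0.74047 + 221.3 = 441.7182
M2: Pc = R·M2+t = (+0.36671, +0.06913, +0.69626); u = 481.7·(+0.36671)/0.69626 + 312.2 = 565.8992, v = 819.4·(+0.06913)/0.69626 + 221.3 = 302.6610
M3: Pc = R·M3+t = (+0.22936, +0.01281, +0.67473); u = 481.7·(+0.22936)/0.67473 + 312.2 = 475.9441, v = 819.4·(+0.01281)/0.67473 + 221.3 = 236.8600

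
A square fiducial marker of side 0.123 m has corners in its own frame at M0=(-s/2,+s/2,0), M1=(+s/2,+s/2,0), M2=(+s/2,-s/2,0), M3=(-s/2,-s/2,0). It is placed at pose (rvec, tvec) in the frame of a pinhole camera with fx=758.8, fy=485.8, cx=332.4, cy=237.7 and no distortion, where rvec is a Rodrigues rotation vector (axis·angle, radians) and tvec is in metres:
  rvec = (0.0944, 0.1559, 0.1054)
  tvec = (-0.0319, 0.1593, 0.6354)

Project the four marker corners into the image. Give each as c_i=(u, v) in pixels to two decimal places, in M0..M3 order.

Intrinsics K: fx=758.8, fy=485.8, cx=332.4, cy=237.7
Marker side s = 0.123 m; corners in marker frame (Z=0):
  M0 = (-0.0615, +0.0615, 0)
  M1 = (+0.0615, +0.0615, 0)
  M2 = (+0.0615, -0.0615, 0)
  M3 = (-0.0615, -0.0615, 0)
rvec = (0.0944, 0.1559, 0.1054), |rvec| = θ = 0.21054 rad = 12.063°
Rodrigues: sinθ=0.20898, 1−cosθ=0.02208; R = I + sinθ·[k]× + (1−cosθ)·[k]×²:
    [+0.98236 -0.09729 +0.15971]
    [+0.11195 +0.99003 -0.08552]
    [-0.14979 +0.10189 +0.98345]
t = (-0.0319, 0.1593, 0.6354) m
M0: Pc = R·M0+t = (-0.09830, +0.21330, +0.65088); u = 758.8·(-0.09830)/0.65088 + 332.4 = 217.8028, v = 485.8·(+0.21330)/0.65088 + 237.7 = 396.9030
M1: Pc = R·M1+t = (+0.02253, +0.22707, +0.63245); u = 758.8·(+0.02253)/0.63245 + 332.4 = 359.4328, v = 485.8·(+0.22707)/0.63245 + 237.7 = 412.1183
M2: Pc = R·M2+t = (+0.03450, +0.10530, +0.61992); u = 758.8·(+0.03450)/0.61992 + 332.4 = 374.6270, v = 485.8·(+0.10530)/0.61992 + 237.7 = 320.2170
M3: Pc = R·M3+t = (-0.08633, +0.09153, +0.63835); u = 758.8·(-0.08633)/0.63835 + 332.4 = 229.7779, v = 485.8·(+0.09153)/0.63835 + 237.7 = 307.3556

c0=(217.80, 396.90) c1=(359.43, 412.12) c2=(374.63, 320.22) c3=(229.78, 307.36)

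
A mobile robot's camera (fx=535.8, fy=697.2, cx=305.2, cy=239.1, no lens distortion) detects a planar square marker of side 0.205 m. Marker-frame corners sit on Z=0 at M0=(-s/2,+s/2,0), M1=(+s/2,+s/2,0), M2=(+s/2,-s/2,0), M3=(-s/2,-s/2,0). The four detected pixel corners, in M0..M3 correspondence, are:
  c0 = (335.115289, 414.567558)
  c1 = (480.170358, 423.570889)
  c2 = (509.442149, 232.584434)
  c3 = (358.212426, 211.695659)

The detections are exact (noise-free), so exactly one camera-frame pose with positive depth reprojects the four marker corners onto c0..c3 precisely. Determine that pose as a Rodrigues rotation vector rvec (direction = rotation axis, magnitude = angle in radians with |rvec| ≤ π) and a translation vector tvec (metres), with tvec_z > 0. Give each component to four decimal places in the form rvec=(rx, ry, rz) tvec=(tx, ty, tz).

rvec=(0.1877, -0.1831, 0.1128) tvec=(0.1520, 0.0839, 0.6942)

Intrinsics K: fx=535.8, fy=697.2, cx=305.2, cy=239.1
Marker side s = 0.205 m; corners in marker frame (Z=0):
  M0 = (-0.1025, +0.1025, 0)
  M1 = (+0.1025, +0.1025, 0)
  M2 = (+0.1025, -0.1025, 0)
  M3 = (-0.1025, -0.1025, 0)
Detected image corners:
  c0 = (335.115289, 414.567558) px
  c1 = (480.170358, 423.570889) px
  c2 = (509.442149, 232.584434) px
  c3 = (358.212426, 211.695659) px
Planar DLT: solve 8×8 A·h = b for H (H[2,2]=1):
  H  [+838.07906 -22.13852 +422.48696]
  H  [+160.41662 +1040.59712 +323.35861]
  H  [+0.27529 +0.25198 +1.00000]
B = K⁻¹H; ‖b₁‖=1.440432, ‖b₂‖=1.440432; λ = 2/(‖b₁‖+‖b₂‖) = 0.694236, sign → tz>0 ⇒ λ=+0.694236
r₁ = λ·B[:,0] = (+0.97704,+0.09419,+0.19111); r₂ = λ·B[:,1] = (-0.12833,+0.97618,+0.17493)
r₃ = r₁×r₂ = (-0.17008,-0.19544,+0.96585); SVD([r₁ r₂ r₃]) → R = UVᵀ:
  R  [+0.97704 -0.12833 -0.17008]
  R  [+0.09419 +0.97618 -0.19544]
  R  [+0.19111 +0.17493 +0.96585]
t = (+0.15197, +0.08390, +0.69424) m
tr R = 2.919074; θ = arccos((tr R − 1)/2) = 0.285443 rad = 16.355°
axis k = ((R−Rᵀ)₃₂, (R−Rᵀ)₁₃, (R−Rᵀ)₂₁) / (2 sinθ) = (+0.657661, -0.641370, +0.395129)
rvec = θ·k = (+0.187725, -0.183074, +0.112787)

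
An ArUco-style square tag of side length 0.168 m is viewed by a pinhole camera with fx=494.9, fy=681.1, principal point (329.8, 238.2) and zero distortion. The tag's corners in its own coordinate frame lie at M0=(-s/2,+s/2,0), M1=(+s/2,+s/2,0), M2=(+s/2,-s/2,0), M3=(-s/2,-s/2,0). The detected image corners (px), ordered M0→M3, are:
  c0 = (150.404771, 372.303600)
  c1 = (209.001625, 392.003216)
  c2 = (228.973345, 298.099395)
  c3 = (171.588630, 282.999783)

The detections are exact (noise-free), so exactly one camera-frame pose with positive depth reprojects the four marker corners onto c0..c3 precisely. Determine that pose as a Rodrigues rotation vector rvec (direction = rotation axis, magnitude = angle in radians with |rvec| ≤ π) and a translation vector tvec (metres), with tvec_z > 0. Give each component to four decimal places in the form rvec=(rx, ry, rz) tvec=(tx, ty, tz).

Intrinsics K: fx=494.9, fy=681.1, cx=329.8, cy=238.2
Marker side s = 0.168 m; corners in marker frame (Z=0):
  M0 = (-0.0840, +0.0840, 0)
  M1 = (+0.0840, +0.0840, 0)
  M2 = (+0.0840, -0.0840, 0)
  M3 = (-0.0840, -0.0840, 0)
Detected image corners:
  c0 = (150.404771, 372.303600) px
  c1 = (209.001625, 392.003216) px
  c2 = (228.973345, 298.099395) px
  c3 = (171.588630, 282.999783) px
Planar DLT: solve 8×8 A·h = b for H (H[2,2]=1):
  H  [+296.12040 -163.59001 +189.55059]
  H  [+16.57851 +472.33583 +335.33227]
  H  [-0.25789 -0.21593 +1.00000]
B = K⁻¹H; ‖b₁‖=0.820267, ‖b₂‖=0.820267; λ = 2/(‖b₁‖+‖b₂‖) = 1.219116, sign → tz>0 ⇒ λ=+1.219116
r₁ = λ·B[:,0] = (+0.93897,+0.13963,-0.31440); r₂ = λ·B[:,1] = (-0.22756,+0.93751,-0.26324)
r₃ = r₁×r₂ = (+0.25800,+0.31872,+0.91206); SVD([r₁ r₂ r₃]) → R = UVᵀ:
  R  [+0.93897 -0.22756 +0.25800]
  R  [+0.13963 +0.93751 +0.31872]
  R  [-0.31440 -0.26324 +0.91206]
t = (-0.34548, +0.17386, +1.21912) m
tr R = 2.788535; θ = arccos((tr R − 1)/2) = 0.464005 rad = 26.586°
axis k = ((R−Rᵀ)₃₂, (R−Rᵀ)₁₃, (R−Rᵀ)₂₁) / (2 sinθ) = (-0.650191, +0.639501, +0.410232)
rvec = θ·k = (-0.301692, +0.296732, +0.190350)

rvec=(-0.3017, 0.2967, 0.1903) tvec=(-0.3455, 0.1739, 1.2191)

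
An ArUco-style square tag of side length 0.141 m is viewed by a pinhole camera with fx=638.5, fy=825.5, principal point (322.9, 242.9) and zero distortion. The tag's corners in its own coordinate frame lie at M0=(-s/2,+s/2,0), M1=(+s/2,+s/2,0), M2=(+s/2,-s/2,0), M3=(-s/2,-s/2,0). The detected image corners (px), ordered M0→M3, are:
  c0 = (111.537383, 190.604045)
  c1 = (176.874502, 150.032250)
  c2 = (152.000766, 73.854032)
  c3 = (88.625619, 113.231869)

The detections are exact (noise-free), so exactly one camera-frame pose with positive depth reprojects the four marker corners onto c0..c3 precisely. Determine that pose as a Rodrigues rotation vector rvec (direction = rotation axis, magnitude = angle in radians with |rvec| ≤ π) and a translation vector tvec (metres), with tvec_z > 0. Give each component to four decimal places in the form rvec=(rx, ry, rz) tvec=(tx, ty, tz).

rvec=(-0.2700, 0.0639, -0.4441) tvec=(-0.3767, -0.1703, 1.2606)

Intrinsics K: fx=638.5, fy=825.5, cx=322.9, cy=242.9
Marker side s = 0.141 m; corners in marker frame (Z=0):
  M0 = (-0.0705, +0.0705, 0)
  M1 = (+0.0705, +0.0705, 0)
  M2 = (+0.0705, -0.0705, 0)
  M3 = (-0.0705, -0.0705, 0)
Detected image corners:
  c0 = (111.537383, 190.604045) px
  c1 = (176.874502, 150.032250) px
  c2 = (152.000766, 73.854032) px
  c3 = (88.625619, 113.231869) px
Planar DLT: solve 8×8 A·h = b for H (H[2,2]=1):
  H  [+456.06767 +140.94879 +132.07372]
  H  [-283.69748 +516.07402 +131.35002]
  H  [-0.00191 -0.21550 +1.00000]
B = K⁻¹H; ‖b₁‖=0.793286, ‖b₂‖=0.793286; λ = 2/(‖b₁‖+‖b₂‖) = 1.260579, sign → tz>0 ⇒ λ=+1.260579
r₁ = λ·B[:,0] = (+0.90163,-0.43251,-0.00241); r₂ = λ·B[:,1] = (+0.41566,+0.86800,-0.27166)
r₃ = r₁×r₂ = (+0.11959,+0.24393,+0.96239); SVD([r₁ r₂ r₃]) → R = UVᵀ:
  R  [+0.90163 +0.41566 +0.11959]
  R  [-0.43251 +0.86800 +0.24393]
  R  [-0.00241 -0.27166 +0.96239]
t = (-0.37674, -0.17034, +1.26058) m
tr R = 2.732021; θ = arccos((tr R − 1)/2) = 0.523628 rad = 30.002°
axis k = ((R−Rᵀ)₃₂, (R−Rᵀ)₁₃, (R−Rᵀ)₂₁) / (2 sinθ) = (-0.515565, +0.121995, -0.848122)
rvec = θ·k = (-0.269964, +0.063880, -0.444101)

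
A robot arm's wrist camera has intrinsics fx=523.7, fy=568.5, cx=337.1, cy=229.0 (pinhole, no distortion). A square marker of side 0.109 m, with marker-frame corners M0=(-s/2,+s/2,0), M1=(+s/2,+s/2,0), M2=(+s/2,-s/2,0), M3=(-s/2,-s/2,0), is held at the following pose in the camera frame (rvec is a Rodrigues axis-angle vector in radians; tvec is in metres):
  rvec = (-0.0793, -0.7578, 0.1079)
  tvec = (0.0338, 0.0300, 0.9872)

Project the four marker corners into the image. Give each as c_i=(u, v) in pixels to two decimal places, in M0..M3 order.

c0=(331.96, 275.46) c1=(372.77, 279.75) c2=(376.17, 219.53) c3=(336.14, 210.62)

Intrinsics K: fx=523.7, fy=568.5, cx=337.1, cy=229.0
Marker side s = 0.109 m; corners in marker frame (Z=0):
  M0 = (-0.0545, +0.0545, 0)
  M1 = (+0.0545, +0.0545, 0)
  M2 = (+0.0545, -0.0545, 0)
  M3 = (-0.0545, -0.0545, 0)
rvec = (-0.0793, -0.7578, 0.1079), |rvec| = θ = 0.76954 rad = 44.091°
Rodrigues: sinθ=0.69580, 1−cosθ=0.28177; R = I + sinθ·[k]× + (1−cosθ)·[k]×²:
    [+0.72122 -0.06897 -0.68926]
    [+0.12615 +0.99147 +0.03280]
    [+0.68112 -0.11061 +0.72377]
t = (0.0338, 0.0300, 0.9872) m
M0: Pc = R·M0+t = (-0.00927, +0.07716, +0.94405); u = 523.7·(-0.00927)/0.94405 + 337.1 = 331.9601, v = 568.5·(+0.07716)/0.94405 + 229.0 = 275.4649
M1: Pc = R·M1+t = (+0.06935, +0.09091, +1.01829); u = 523.7·(+0.06935)/1.01829 + 337.1 = 372.7651, v = 568.5·(+0.09091)/1.01829 + 229.0 = 279.7541
M2: Pc = R·M2+t = (+0.07687, -0.01716, +1.03035); u = 523.7·(+0.07687)/1.03035 + 337.1 = 376.1687, v = 568.5·(-0.01716)/1.03035 + 229.0 = 219.5321
M3: Pc = R·M3+t = (-0.00175, -0.03091, +0.95611); u = 523.7·(-0.00175)/0.95611 + 337.1 = 336.1426, v = 568.5·(-0.03091)/0.95611 + 229.0 = 210.6207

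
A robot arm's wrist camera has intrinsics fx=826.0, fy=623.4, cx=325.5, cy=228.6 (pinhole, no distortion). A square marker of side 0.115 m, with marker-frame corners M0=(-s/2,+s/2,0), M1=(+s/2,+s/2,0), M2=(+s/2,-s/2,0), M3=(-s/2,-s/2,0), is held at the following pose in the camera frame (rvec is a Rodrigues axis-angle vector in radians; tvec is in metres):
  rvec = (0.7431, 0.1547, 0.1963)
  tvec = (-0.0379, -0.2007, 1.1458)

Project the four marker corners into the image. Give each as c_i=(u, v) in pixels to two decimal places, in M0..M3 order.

c0=(255.54, 138.10) c1=(333.10, 151.52) c2=(344.17, 99.24) c3=(261.04, 85.24)

Intrinsics K: fx=826.0, fy=623.4, cx=325.5, cy=228.6
Marker side s = 0.115 m; corners in marker frame (Z=0):
  M0 = (-0.0575, +0.0575, 0)
  M1 = (+0.0575, +0.0575, 0)
  M2 = (+0.0575, -0.0575, 0)
  M3 = (-0.0575, -0.0575, 0)
rvec = (0.7431, 0.1547, 0.1963), |rvec| = θ = 0.78400 rad = 44.920°
Rodrigues: sinθ=0.70612, 1−cosθ=0.29191; R = I + sinθ·[k]× + (1−cosθ)·[k]×²:
    [+0.97033 -0.12221 +0.20861]
    [+0.23139 +0.71946 -0.65486]
    [-0.07006 +0.68370 +0.72639]
t = (-0.0379, -0.2007, 1.1458) m
M0: Pc = R·M0+t = (-0.10072, -0.17264, +1.18914); u = 826.0·(-0.10072)/1.18914 + 325.5 = 255.5373, v = 623.4·(-0.17264)/1.18914 + 228.6 = 138.0964
M1: Pc = R·M1+t = (+0.01087, -0.14603, +1.18108); u = 826.0·(+0.01087)/1.18108 + 325.5 = 333.1002, v = 623.4·(-0.14603)/1.18108 + 228.6 = 151.5245
M2: Pc = R·M2+t = (+0.02492, -0.22876, +1.10246); u = 826.0·(+0.02492)/1.10246 + 325.5 = 344.1717, v = 623.4·(-0.22876)/1.10246 + 228.6 = 99.2426
M3: Pc = R·M3+t = (-0.08667, -0.25537, +1.11052); u = 826.0·(-0.08667)/1.11052 + 325.5 = 261.0369, v = 623.4·(-0.25537)/1.11052 + 228.6 = 85.2431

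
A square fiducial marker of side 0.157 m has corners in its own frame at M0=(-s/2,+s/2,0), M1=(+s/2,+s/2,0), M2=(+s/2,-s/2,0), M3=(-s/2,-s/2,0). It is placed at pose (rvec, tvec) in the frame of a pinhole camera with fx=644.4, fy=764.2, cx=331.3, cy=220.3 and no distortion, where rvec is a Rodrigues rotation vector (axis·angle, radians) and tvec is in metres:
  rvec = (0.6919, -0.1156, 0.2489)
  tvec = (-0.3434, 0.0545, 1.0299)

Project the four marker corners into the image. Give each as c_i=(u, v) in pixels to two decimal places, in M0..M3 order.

Intrinsics K: fx=644.4, fy=764.2, cx=331.3, cy=220.3
Marker side s = 0.157 m; corners in marker frame (Z=0):
  M0 = (-0.0785, +0.0785, 0)
  M1 = (+0.0785, +0.0785, 0)
  M2 = (+0.0785, -0.0785, 0)
  M3 = (-0.0785, -0.0785, 0)
rvec = (0.6919, -0.1156, 0.2489), |rvec| = θ = 0.74434 rad = 42.647°
Rodrigues: sinθ=0.67749, 1−cosθ=0.26446; R = I + sinθ·[k]× + (1−cosθ)·[k]×²:
    [+0.96405 -0.26472 -0.02301]
    [+0.18837 +0.74191 -0.64349]
    [+0.18742 +0.61602 +0.76511]
t = (-0.3434, 0.0545, 1.0299) m
M0: Pc = R·M0+t = (-0.43986, +0.09795, +1.06355); u = 644.4·(-0.43986)/1.06355 + 331.3 = 64.7904, v = 764.2·(+0.09795)/1.06355 + 220.3 = 290.6836
M1: Pc = R·M1+t = (-0.28850, +0.12753, +1.09297); u = 644.4·(-0.28850)/1.09297 + 331.3 = 161.2027, v = 764.2·(+0.12753)/1.09297 + 220.3 = 309.4663
M2: Pc = R·M2+t = (-0.24694, +0.01105, +0.99625); u = 644.4·(-0.24694)/0.99625 + 331.3 = 171.5728, v = 764.2·(+0.01105)/0.99625 + 220.3 = 228.7734
M3: Pc = R·M3+t = (-0.39830, -0.01853, +0.96683); u = 644.4·(-0.39830)/0.96683 + 331.3 = 65.8317, v = 764.2·(-0.01853)/0.96683 + 220.3 = 205.6559

c0=(64.79, 290.68) c1=(161.20, 309.47) c2=(171.57, 228.77) c3=(65.83, 205.66)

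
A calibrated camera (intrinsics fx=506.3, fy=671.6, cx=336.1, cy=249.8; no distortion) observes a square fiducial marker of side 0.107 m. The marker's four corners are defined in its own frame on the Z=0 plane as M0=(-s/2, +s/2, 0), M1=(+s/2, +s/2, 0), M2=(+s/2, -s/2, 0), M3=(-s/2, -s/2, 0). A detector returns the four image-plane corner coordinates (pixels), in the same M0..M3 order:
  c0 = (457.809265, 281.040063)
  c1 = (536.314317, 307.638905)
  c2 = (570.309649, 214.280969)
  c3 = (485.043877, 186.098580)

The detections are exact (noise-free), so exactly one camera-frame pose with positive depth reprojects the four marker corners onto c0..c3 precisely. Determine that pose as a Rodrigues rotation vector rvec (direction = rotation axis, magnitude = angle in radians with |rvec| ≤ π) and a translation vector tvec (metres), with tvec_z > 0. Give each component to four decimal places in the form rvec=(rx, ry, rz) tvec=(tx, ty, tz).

Intrinsics K: fx=506.3, fy=671.6, cx=336.1, cy=249.8
Marker side s = 0.107 m; corners in marker frame (Z=0):
  M0 = (-0.0535, +0.0535, 0)
  M1 = (+0.0535, +0.0535, 0)
  M2 = (+0.0535, -0.0535, 0)
  M3 = (-0.0535, -0.0535, 0)
Detected image corners:
  c0 = (457.809265, 281.040063) px
  c1 = (536.314317, 307.638905) px
  c2 = (570.309649, 214.280969) px
  c3 = (485.043877, 186.098580) px
Planar DLT: solve 8×8 A·h = b for H (H[2,2]=1):
  H  [+732.92198 +97.70876 +511.62300]
  H  [+240.68373 +1065.11112 +249.10634]
  H  [-0.06069 +0.74893 +1.00000]
B = K⁻¹H; ‖b₁‖=1.537085, ‖b₂‖=1.537085; λ = 2/(‖b₁‖+‖b₂‖) = 0.650582, sign → tz>0 ⇒ λ=+0.650582
r₁ = λ·B[:,0] = (+0.96800,+0.24784,-0.03948); r₂ = λ·B[:,1] = (-0.19789,+0.85055,+0.48724)
r₃ = r₁×r₂ = (+0.15434,-0.46383,+0.87238); SVD([r₁ r₂ r₃]) → R = UVᵀ:
  R  [+0.96800 -0.19789 +0.15434]
  R  [+0.24784 +0.85055 -0.46383]
  R  [-0.03948 +0.48724 +0.87238]
t = (+0.22554, -0.00067, +0.65058) m
tr R = 2.690923; θ = arccos((tr R − 1)/2) = 0.563367 rad = 32.279°
axis k = ((R−Rᵀ)₃₂, (R−Rᵀ)₁₃, (R−Rᵀ)₂₁) / (2 sinθ) = (+0.890455, +0.181471, +0.417323)
rvec = θ·k = (+0.501653, +0.102235, +0.235106)

rvec=(0.5017, 0.1022, 0.2351) tvec=(0.2255, -0.0007, 0.6506)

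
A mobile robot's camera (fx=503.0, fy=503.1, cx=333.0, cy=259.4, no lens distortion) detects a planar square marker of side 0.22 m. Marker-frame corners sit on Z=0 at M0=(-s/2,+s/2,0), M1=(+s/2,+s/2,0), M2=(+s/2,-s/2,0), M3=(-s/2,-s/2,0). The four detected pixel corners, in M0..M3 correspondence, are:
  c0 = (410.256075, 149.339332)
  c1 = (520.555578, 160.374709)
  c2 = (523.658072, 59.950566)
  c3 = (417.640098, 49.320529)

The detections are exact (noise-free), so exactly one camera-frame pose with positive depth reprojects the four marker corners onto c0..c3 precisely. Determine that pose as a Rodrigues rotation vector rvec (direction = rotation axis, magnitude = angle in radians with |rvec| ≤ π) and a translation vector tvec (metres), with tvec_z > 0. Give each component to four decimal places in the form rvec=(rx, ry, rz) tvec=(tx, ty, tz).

rvec=(-0.1840, -0.0102, 0.0991) tvec=(0.2734, -0.3150, 1.0182)

Intrinsics K: fx=503.0, fy=503.1, cx=333.0, cy=259.4
Marker side s = 0.22 m; corners in marker frame (Z=0):
  M0 = (-0.1100, +0.1100, 0)
  M1 = (+0.1100, +0.1100, 0)
  M2 = (+0.1100, -0.1100, 0)
  M3 = (-0.1100, -0.1100, 0)
Detected image corners:
  c0 = (410.256075, 149.339332) px
  c1 = (520.555578, 160.374709) px
  c2 = (523.658072, 59.950566) px
  c3 = (417.640098, 49.320529) px
Planar DLT: solve 8×8 A·h = b for H (H[2,2]=1):
  H  [+491.93388 -108.02214 +468.08563]
  H  [+49.33231 +436.71016 +103.75537]
  H  [+0.00106 -0.17988 +1.00000]
B = K⁻¹H; ‖b₁‖=0.982152, ‖b₂‖=0.982152; λ = 2/(‖b₁‖+‖b₂‖) = 1.018173, sign → tz>0 ⇒ λ=+1.018173
r₁ = λ·B[:,0] = (+0.99506,+0.09928,+0.00108); r₂ = λ·B[:,1] = (-0.09741,+0.97825,-0.18315)
r₃ = r₁×r₂ = (-0.01924,+0.18214,+0.98308); SVD([r₁ r₂ r₃]) → R = UVᵀ:
  R  [+0.99506 -0.09741 -0.01924]
  R  [+0.09928 +0.97825 +0.18214]
  R  [+0.00108 -0.18315 +0.98308]
t = (+0.27344, -0.31499, +1.01817) m
tr R = 2.956390; θ = arccos((tr R − 1)/2) = 0.209212 rad = 11.987°
axis k = ((R−Rᵀ)₃₂, (R−Rᵀ)₁₃, (R−Rᵀ)₂₁) / (2 sinθ) = (-0.879425, -0.048913, +0.473518)
rvec = θ·k = (-0.183986, -0.010233, +0.099066)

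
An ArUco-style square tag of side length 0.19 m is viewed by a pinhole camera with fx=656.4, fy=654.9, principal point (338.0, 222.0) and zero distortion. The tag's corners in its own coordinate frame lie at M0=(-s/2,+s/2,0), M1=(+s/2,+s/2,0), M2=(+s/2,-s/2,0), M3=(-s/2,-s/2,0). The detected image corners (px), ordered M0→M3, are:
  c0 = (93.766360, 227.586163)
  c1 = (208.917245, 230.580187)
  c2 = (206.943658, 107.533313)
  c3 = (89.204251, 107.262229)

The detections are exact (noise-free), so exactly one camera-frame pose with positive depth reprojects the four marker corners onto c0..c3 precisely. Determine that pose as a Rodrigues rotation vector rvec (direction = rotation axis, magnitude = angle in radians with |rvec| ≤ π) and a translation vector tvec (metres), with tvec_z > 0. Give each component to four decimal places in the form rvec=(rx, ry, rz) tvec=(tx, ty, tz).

rvec=(0.1230, 0.1240, 0.0161) tvec=(-0.2951, -0.0831, 1.0252)

Intrinsics K: fx=656.4, fy=654.9, cx=338.0, cy=222.0
Marker side s = 0.19 m; corners in marker frame (Z=0):
  M0 = (-0.0950, +0.0950, 0)
  M1 = (+0.0950, +0.0950, 0)
  M2 = (+0.0950, -0.0950, 0)
  M3 = (-0.0950, -0.0950, 0)
Detected image corners:
  c0 = (93.766360, 227.586163) px
  c1 = (208.917245, 230.580187) px
  c2 = (206.943658, 107.533313) px
  c3 = (89.204251, 107.262229) px
Planar DLT: solve 8×8 A·h = b for H (H[2,2]=1):
  H  [+594.91803 +35.29350 +149.06621]
  H  [-11.41152 +660.61563 +168.92683]
  H  [-0.11939 +0.12035 +1.00000]
B = K⁻¹H; ‖b₁‖=0.975419, ‖b₂‖=0.975419; λ = 2/(‖b₁‖+‖b₂‖) = 1.025200, sign → tz>0 ⇒ λ=+1.025200
r₁ = λ·B[:,0] = (+0.99220,+0.02363,-0.12240); r₂ = λ·B[:,1] = (-0.00841,+0.99232,+0.12338)
r₃ = r₁×r₂ = (+0.12437,-0.12139,+0.98478); SVD([r₁ r₂ r₃]) → R = UVᵀ:
  R  [+0.99220 -0.00841 +0.12437]
  R  [+0.02363 +0.99232 -0.12139]
  R  [-0.12240 +0.12338 +0.98478]
t = (-0.29509, -0.08308, +1.02520) m
tr R = 2.969306; θ = arccos((tr R − 1)/2) = 0.175421 rad = 10.051°
axis k = ((R−Rᵀ)₃₂, (R−Rᵀ)₁₃, (R−Rᵀ)₂₁) / (2 sinθ) = (+0.701254, +0.706979, +0.091780)
rvec = θ·k = (+0.123015, +0.124019, +0.016100)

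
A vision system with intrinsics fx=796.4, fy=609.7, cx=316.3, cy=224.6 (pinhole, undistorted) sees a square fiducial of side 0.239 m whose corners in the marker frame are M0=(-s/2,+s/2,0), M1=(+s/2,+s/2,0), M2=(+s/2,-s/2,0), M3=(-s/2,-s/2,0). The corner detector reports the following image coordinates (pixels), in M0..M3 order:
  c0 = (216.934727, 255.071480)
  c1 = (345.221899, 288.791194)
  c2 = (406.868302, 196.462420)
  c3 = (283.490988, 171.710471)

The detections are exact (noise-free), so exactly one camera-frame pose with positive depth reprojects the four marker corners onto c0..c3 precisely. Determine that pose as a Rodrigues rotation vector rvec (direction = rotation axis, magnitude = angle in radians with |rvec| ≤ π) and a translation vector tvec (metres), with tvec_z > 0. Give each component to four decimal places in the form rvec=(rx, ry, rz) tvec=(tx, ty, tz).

rvec=(-0.5426, 0.3514, 0.3862) tvec=(-0.0071, 0.0025, 1.3145)

Intrinsics K: fx=796.4, fy=609.7, cx=316.3, cy=224.6
Marker side s = 0.239 m; corners in marker frame (Z=0):
  M0 = (-0.1195, +0.1195, 0)
  M1 = (+0.1195, +0.1195, 0)
  M2 = (+0.1195, -0.1195, 0)
  M3 = (-0.1195, -0.1195, 0)
Detected image corners:
  c0 = (216.934727, 255.071480) px
  c1 = (345.221899, 288.791194) px
  c2 = (406.868302, 196.462420) px
  c3 = (283.490988, 171.710471) px
Planar DLT: solve 8×8 A·h = b for H (H[2,2]=1):
  H  [+426.28150 -370.56594 +311.97961]
  H  [+48.91508 +292.58771 +225.74285]
  H  [-0.31876 -0.32564 +1.00000]
B = K⁻¹H; ‖b₁‖=0.760746, ‖b₂‖=0.760746; λ = 2/(‖b₁‖+‖b₂‖) = 1.314498, sign → tz>0 ⇒ λ=+1.314498
r₁ = λ·B[:,0] = (+0.87001,+0.25981,-0.41901); r₂ = λ·B[:,1] = (-0.44163,+0.78850,-0.42806)
r₃ = r₁×r₂ = (+0.21917,+0.55746,+0.80075); SVD([r₁ r₂ r₃]) → R = UVᵀ:
  R  [+0.87001 -0.44163 +0.21917]
  R  [+0.25981 +0.78850 +0.55746]
  R  [-0.41901 -0.42806 +0.80075]
t = (-0.00713, +0.00246, +1.31450) m
tr R = 2.459261; θ = arccos((tr R − 1)/2) = 0.753015 rad = 43.145°
axis k = ((R−Rᵀ)₃₂, (R−Rᵀ)₁₃, (R−Rᵀ)₂₁) / (2 sinθ) = (-0.720577, +0.466619, +0.512870)
rvec = θ·k = (-0.542605, +0.351371, +0.386199)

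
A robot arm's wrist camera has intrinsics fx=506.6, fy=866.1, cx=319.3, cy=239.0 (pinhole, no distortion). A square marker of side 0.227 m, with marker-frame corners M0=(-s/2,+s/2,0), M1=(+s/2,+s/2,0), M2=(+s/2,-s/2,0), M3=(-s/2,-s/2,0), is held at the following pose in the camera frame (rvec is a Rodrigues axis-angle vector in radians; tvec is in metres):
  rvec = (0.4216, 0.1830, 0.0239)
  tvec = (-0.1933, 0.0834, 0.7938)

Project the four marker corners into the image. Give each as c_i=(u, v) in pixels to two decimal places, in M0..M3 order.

c0=(140.62, 420.38) c1=(269.91, 443.59) c2=(261.27, 223.25) c3=(116.76, 208.42)

Intrinsics K: fx=506.6, fy=866.1, cx=319.3, cy=239.0
Marker side s = 0.227 m; corners in marker frame (Z=0):
  M0 = (-0.1135, +0.1135, 0)
  M1 = (+0.1135, +0.1135, 0)
  M2 = (+0.1135, -0.1135, 0)
  M3 = (-0.1135, -0.1135, 0)
rvec = (0.4216, 0.1830, 0.0239), |rvec| = θ = 0.46022 rad = 26.369°
Rodrigues: sinθ=0.44415, 1−cosθ=0.10405; R = I + sinθ·[k]× + (1−cosθ)·[k]×²:
    [+0.98327 +0.01484 +0.18156]
    [+0.06097 +0.91240 -0.40473]
    [-0.17166 +0.40902 +0.89623]
t = (-0.1933, 0.0834, 0.7938) m
M0: Pc = R·M0+t = (-0.30322, +0.18004, +0.85971); u = 506.6·(-0.30322)/0.85971 + 319.3 = 140.6231, v = 866.1·(+0.18004)/0.85971 + 239.0 = 420.3770
M1: Pc = R·M1+t = (-0.08002, +0.19388, +0.82074); u = 506.6·(-0.08002)/0.82074 + 319.3 = 269.9108, v = 866.1·(+0.19388)/0.82074 + 239.0 = 443.5923
M2: Pc = R·M2+t = (-0.08338, -0.01324, +0.72789); u = 506.6·(-0.08338)/0.72789 + 319.3 = 261.2671, v = 866.1·(-0.01324)/0.72789 + 239.0 = 223.2482
M3: Pc = R·M3+t = (-0.30658, -0.02708, +0.76686); u = 506.6·(-0.30658)/0.76686 + 319.3 = 116.7650, v = 866.1·(-0.02708)/0.76686 + 239.0 = 208.4184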